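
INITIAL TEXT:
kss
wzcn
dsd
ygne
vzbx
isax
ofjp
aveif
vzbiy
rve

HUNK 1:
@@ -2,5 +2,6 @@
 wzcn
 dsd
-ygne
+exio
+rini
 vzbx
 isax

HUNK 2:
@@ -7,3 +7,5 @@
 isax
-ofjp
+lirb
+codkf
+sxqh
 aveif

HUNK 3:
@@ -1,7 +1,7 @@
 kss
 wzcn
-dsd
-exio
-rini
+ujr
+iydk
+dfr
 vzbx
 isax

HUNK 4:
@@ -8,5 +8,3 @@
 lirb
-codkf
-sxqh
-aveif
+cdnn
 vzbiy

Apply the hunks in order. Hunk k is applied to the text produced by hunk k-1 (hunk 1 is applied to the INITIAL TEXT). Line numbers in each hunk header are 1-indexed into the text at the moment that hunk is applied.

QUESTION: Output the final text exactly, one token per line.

Hunk 1: at line 2 remove [ygne] add [exio,rini] -> 11 lines: kss wzcn dsd exio rini vzbx isax ofjp aveif vzbiy rve
Hunk 2: at line 7 remove [ofjp] add [lirb,codkf,sxqh] -> 13 lines: kss wzcn dsd exio rini vzbx isax lirb codkf sxqh aveif vzbiy rve
Hunk 3: at line 1 remove [dsd,exio,rini] add [ujr,iydk,dfr] -> 13 lines: kss wzcn ujr iydk dfr vzbx isax lirb codkf sxqh aveif vzbiy rve
Hunk 4: at line 8 remove [codkf,sxqh,aveif] add [cdnn] -> 11 lines: kss wzcn ujr iydk dfr vzbx isax lirb cdnn vzbiy rve

Answer: kss
wzcn
ujr
iydk
dfr
vzbx
isax
lirb
cdnn
vzbiy
rve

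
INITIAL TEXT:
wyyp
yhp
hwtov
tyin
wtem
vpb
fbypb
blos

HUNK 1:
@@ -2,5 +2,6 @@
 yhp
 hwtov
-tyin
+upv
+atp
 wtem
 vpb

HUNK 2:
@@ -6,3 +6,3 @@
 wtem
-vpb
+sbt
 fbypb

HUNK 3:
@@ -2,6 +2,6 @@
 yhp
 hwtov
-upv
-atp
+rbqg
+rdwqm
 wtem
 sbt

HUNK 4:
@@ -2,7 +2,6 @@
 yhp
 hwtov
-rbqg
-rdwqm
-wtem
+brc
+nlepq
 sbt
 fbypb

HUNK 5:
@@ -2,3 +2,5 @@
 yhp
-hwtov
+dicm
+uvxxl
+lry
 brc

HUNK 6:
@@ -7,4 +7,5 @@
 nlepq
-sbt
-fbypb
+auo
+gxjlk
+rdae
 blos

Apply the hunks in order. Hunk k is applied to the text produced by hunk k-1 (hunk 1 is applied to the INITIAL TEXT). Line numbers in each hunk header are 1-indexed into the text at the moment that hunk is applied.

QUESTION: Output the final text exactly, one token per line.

Hunk 1: at line 2 remove [tyin] add [upv,atp] -> 9 lines: wyyp yhp hwtov upv atp wtem vpb fbypb blos
Hunk 2: at line 6 remove [vpb] add [sbt] -> 9 lines: wyyp yhp hwtov upv atp wtem sbt fbypb blos
Hunk 3: at line 2 remove [upv,atp] add [rbqg,rdwqm] -> 9 lines: wyyp yhp hwtov rbqg rdwqm wtem sbt fbypb blos
Hunk 4: at line 2 remove [rbqg,rdwqm,wtem] add [brc,nlepq] -> 8 lines: wyyp yhp hwtov brc nlepq sbt fbypb blos
Hunk 5: at line 2 remove [hwtov] add [dicm,uvxxl,lry] -> 10 lines: wyyp yhp dicm uvxxl lry brc nlepq sbt fbypb blos
Hunk 6: at line 7 remove [sbt,fbypb] add [auo,gxjlk,rdae] -> 11 lines: wyyp yhp dicm uvxxl lry brc nlepq auo gxjlk rdae blos

Answer: wyyp
yhp
dicm
uvxxl
lry
brc
nlepq
auo
gxjlk
rdae
blos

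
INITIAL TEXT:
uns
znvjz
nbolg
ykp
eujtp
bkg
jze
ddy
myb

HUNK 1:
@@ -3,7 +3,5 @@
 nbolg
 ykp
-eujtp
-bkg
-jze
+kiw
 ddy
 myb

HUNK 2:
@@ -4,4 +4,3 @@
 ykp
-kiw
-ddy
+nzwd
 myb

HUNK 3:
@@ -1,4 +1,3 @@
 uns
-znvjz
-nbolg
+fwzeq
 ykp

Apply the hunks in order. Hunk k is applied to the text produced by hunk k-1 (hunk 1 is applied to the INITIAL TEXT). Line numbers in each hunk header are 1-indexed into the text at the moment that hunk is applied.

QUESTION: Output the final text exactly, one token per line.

Hunk 1: at line 3 remove [eujtp,bkg,jze] add [kiw] -> 7 lines: uns znvjz nbolg ykp kiw ddy myb
Hunk 2: at line 4 remove [kiw,ddy] add [nzwd] -> 6 lines: uns znvjz nbolg ykp nzwd myb
Hunk 3: at line 1 remove [znvjz,nbolg] add [fwzeq] -> 5 lines: uns fwzeq ykp nzwd myb

Answer: uns
fwzeq
ykp
nzwd
myb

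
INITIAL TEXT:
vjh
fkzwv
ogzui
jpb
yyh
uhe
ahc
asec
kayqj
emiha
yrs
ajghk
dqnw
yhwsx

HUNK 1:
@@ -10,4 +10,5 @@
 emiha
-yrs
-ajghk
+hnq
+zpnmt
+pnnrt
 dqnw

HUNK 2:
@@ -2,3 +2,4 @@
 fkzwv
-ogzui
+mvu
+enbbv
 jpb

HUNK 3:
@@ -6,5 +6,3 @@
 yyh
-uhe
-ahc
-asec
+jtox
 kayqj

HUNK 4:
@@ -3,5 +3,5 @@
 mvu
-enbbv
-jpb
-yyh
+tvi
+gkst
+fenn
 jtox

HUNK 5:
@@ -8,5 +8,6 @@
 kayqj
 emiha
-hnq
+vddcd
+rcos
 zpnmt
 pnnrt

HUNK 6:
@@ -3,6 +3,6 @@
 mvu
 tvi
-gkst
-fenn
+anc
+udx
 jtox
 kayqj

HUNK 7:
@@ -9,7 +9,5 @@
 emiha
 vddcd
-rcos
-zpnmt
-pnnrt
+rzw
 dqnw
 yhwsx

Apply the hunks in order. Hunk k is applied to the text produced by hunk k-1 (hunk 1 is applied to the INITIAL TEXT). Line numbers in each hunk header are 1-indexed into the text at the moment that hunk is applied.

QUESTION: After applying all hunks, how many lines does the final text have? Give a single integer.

Hunk 1: at line 10 remove [yrs,ajghk] add [hnq,zpnmt,pnnrt] -> 15 lines: vjh fkzwv ogzui jpb yyh uhe ahc asec kayqj emiha hnq zpnmt pnnrt dqnw yhwsx
Hunk 2: at line 2 remove [ogzui] add [mvu,enbbv] -> 16 lines: vjh fkzwv mvu enbbv jpb yyh uhe ahc asec kayqj emiha hnq zpnmt pnnrt dqnw yhwsx
Hunk 3: at line 6 remove [uhe,ahc,asec] add [jtox] -> 14 lines: vjh fkzwv mvu enbbv jpb yyh jtox kayqj emiha hnq zpnmt pnnrt dqnw yhwsx
Hunk 4: at line 3 remove [enbbv,jpb,yyh] add [tvi,gkst,fenn] -> 14 lines: vjh fkzwv mvu tvi gkst fenn jtox kayqj emiha hnq zpnmt pnnrt dqnw yhwsx
Hunk 5: at line 8 remove [hnq] add [vddcd,rcos] -> 15 lines: vjh fkzwv mvu tvi gkst fenn jtox kayqj emiha vddcd rcos zpnmt pnnrt dqnw yhwsx
Hunk 6: at line 3 remove [gkst,fenn] add [anc,udx] -> 15 lines: vjh fkzwv mvu tvi anc udx jtox kayqj emiha vddcd rcos zpnmt pnnrt dqnw yhwsx
Hunk 7: at line 9 remove [rcos,zpnmt,pnnrt] add [rzw] -> 13 lines: vjh fkzwv mvu tvi anc udx jtox kayqj emiha vddcd rzw dqnw yhwsx
Final line count: 13

Answer: 13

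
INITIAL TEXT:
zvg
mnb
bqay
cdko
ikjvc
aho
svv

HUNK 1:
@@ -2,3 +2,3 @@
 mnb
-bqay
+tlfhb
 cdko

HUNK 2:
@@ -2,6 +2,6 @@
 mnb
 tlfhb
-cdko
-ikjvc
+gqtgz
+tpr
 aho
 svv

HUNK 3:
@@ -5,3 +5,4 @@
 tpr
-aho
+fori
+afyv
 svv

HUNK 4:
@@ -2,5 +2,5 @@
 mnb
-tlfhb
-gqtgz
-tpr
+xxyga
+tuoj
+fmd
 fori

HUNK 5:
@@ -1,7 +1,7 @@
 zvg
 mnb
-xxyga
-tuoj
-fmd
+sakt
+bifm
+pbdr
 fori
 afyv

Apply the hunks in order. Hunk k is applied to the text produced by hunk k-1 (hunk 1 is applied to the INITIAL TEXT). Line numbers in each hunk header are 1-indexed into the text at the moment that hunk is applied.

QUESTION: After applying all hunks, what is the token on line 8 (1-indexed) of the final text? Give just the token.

Hunk 1: at line 2 remove [bqay] add [tlfhb] -> 7 lines: zvg mnb tlfhb cdko ikjvc aho svv
Hunk 2: at line 2 remove [cdko,ikjvc] add [gqtgz,tpr] -> 7 lines: zvg mnb tlfhb gqtgz tpr aho svv
Hunk 3: at line 5 remove [aho] add [fori,afyv] -> 8 lines: zvg mnb tlfhb gqtgz tpr fori afyv svv
Hunk 4: at line 2 remove [tlfhb,gqtgz,tpr] add [xxyga,tuoj,fmd] -> 8 lines: zvg mnb xxyga tuoj fmd fori afyv svv
Hunk 5: at line 1 remove [xxyga,tuoj,fmd] add [sakt,bifm,pbdr] -> 8 lines: zvg mnb sakt bifm pbdr fori afyv svv
Final line 8: svv

Answer: svv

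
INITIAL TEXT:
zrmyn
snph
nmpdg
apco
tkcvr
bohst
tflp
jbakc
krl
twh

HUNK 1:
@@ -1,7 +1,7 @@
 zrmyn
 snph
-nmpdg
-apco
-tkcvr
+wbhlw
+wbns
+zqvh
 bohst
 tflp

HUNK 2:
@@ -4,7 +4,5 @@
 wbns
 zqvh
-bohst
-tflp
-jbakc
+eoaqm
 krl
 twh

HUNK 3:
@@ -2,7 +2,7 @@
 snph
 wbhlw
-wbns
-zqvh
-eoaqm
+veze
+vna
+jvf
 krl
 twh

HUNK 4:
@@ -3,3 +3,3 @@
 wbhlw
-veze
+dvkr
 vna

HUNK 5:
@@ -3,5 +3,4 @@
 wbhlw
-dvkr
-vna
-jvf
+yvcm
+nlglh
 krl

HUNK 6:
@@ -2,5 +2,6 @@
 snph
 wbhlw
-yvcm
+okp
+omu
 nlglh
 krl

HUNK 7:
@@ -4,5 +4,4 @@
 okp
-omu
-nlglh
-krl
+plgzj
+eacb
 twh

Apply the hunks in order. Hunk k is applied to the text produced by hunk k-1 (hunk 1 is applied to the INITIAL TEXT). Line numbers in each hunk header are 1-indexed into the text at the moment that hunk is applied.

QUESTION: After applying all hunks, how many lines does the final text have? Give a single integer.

Hunk 1: at line 1 remove [nmpdg,apco,tkcvr] add [wbhlw,wbns,zqvh] -> 10 lines: zrmyn snph wbhlw wbns zqvh bohst tflp jbakc krl twh
Hunk 2: at line 4 remove [bohst,tflp,jbakc] add [eoaqm] -> 8 lines: zrmyn snph wbhlw wbns zqvh eoaqm krl twh
Hunk 3: at line 2 remove [wbns,zqvh,eoaqm] add [veze,vna,jvf] -> 8 lines: zrmyn snph wbhlw veze vna jvf krl twh
Hunk 4: at line 3 remove [veze] add [dvkr] -> 8 lines: zrmyn snph wbhlw dvkr vna jvf krl twh
Hunk 5: at line 3 remove [dvkr,vna,jvf] add [yvcm,nlglh] -> 7 lines: zrmyn snph wbhlw yvcm nlglh krl twh
Hunk 6: at line 2 remove [yvcm] add [okp,omu] -> 8 lines: zrmyn snph wbhlw okp omu nlglh krl twh
Hunk 7: at line 4 remove [omu,nlglh,krl] add [plgzj,eacb] -> 7 lines: zrmyn snph wbhlw okp plgzj eacb twh
Final line count: 7

Answer: 7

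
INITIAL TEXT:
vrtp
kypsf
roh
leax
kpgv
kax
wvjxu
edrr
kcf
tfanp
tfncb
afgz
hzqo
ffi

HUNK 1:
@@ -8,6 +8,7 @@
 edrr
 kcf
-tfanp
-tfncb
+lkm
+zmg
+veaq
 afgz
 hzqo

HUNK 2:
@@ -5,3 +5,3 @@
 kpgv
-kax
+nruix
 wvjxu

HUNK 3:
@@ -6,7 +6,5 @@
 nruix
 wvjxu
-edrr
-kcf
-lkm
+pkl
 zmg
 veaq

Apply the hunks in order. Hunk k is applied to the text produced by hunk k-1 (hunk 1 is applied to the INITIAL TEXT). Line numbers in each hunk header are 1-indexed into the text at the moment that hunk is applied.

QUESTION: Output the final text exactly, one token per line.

Hunk 1: at line 8 remove [tfanp,tfncb] add [lkm,zmg,veaq] -> 15 lines: vrtp kypsf roh leax kpgv kax wvjxu edrr kcf lkm zmg veaq afgz hzqo ffi
Hunk 2: at line 5 remove [kax] add [nruix] -> 15 lines: vrtp kypsf roh leax kpgv nruix wvjxu edrr kcf lkm zmg veaq afgz hzqo ffi
Hunk 3: at line 6 remove [edrr,kcf,lkm] add [pkl] -> 13 lines: vrtp kypsf roh leax kpgv nruix wvjxu pkl zmg veaq afgz hzqo ffi

Answer: vrtp
kypsf
roh
leax
kpgv
nruix
wvjxu
pkl
zmg
veaq
afgz
hzqo
ffi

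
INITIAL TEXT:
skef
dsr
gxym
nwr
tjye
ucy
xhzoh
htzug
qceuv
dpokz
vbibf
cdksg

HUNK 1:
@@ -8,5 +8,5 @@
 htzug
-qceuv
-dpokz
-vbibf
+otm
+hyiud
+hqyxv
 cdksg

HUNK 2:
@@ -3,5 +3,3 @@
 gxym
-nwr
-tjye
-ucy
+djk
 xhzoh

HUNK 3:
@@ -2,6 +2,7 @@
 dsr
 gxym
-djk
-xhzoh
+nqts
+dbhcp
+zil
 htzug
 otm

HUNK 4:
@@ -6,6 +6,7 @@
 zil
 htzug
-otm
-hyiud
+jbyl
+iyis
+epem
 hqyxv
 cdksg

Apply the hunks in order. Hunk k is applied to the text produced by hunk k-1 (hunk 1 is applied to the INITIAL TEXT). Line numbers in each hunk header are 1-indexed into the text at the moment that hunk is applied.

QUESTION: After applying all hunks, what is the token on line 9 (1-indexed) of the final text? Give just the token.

Answer: iyis

Derivation:
Hunk 1: at line 8 remove [qceuv,dpokz,vbibf] add [otm,hyiud,hqyxv] -> 12 lines: skef dsr gxym nwr tjye ucy xhzoh htzug otm hyiud hqyxv cdksg
Hunk 2: at line 3 remove [nwr,tjye,ucy] add [djk] -> 10 lines: skef dsr gxym djk xhzoh htzug otm hyiud hqyxv cdksg
Hunk 3: at line 2 remove [djk,xhzoh] add [nqts,dbhcp,zil] -> 11 lines: skef dsr gxym nqts dbhcp zil htzug otm hyiud hqyxv cdksg
Hunk 4: at line 6 remove [otm,hyiud] add [jbyl,iyis,epem] -> 12 lines: skef dsr gxym nqts dbhcp zil htzug jbyl iyis epem hqyxv cdksg
Final line 9: iyis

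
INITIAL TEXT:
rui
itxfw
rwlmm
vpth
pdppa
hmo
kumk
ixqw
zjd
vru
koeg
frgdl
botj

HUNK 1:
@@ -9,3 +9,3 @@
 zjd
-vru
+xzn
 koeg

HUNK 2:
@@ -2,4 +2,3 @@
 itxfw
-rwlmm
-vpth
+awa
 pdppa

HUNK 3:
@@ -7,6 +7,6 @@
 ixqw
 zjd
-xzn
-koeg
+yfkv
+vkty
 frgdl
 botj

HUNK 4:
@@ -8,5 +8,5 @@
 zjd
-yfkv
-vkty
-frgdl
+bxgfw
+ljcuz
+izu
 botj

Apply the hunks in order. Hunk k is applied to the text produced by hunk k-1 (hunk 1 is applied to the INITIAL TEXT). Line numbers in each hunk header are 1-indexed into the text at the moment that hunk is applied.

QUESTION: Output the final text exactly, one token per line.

Hunk 1: at line 9 remove [vru] add [xzn] -> 13 lines: rui itxfw rwlmm vpth pdppa hmo kumk ixqw zjd xzn koeg frgdl botj
Hunk 2: at line 2 remove [rwlmm,vpth] add [awa] -> 12 lines: rui itxfw awa pdppa hmo kumk ixqw zjd xzn koeg frgdl botj
Hunk 3: at line 7 remove [xzn,koeg] add [yfkv,vkty] -> 12 lines: rui itxfw awa pdppa hmo kumk ixqw zjd yfkv vkty frgdl botj
Hunk 4: at line 8 remove [yfkv,vkty,frgdl] add [bxgfw,ljcuz,izu] -> 12 lines: rui itxfw awa pdppa hmo kumk ixqw zjd bxgfw ljcuz izu botj

Answer: rui
itxfw
awa
pdppa
hmo
kumk
ixqw
zjd
bxgfw
ljcuz
izu
botj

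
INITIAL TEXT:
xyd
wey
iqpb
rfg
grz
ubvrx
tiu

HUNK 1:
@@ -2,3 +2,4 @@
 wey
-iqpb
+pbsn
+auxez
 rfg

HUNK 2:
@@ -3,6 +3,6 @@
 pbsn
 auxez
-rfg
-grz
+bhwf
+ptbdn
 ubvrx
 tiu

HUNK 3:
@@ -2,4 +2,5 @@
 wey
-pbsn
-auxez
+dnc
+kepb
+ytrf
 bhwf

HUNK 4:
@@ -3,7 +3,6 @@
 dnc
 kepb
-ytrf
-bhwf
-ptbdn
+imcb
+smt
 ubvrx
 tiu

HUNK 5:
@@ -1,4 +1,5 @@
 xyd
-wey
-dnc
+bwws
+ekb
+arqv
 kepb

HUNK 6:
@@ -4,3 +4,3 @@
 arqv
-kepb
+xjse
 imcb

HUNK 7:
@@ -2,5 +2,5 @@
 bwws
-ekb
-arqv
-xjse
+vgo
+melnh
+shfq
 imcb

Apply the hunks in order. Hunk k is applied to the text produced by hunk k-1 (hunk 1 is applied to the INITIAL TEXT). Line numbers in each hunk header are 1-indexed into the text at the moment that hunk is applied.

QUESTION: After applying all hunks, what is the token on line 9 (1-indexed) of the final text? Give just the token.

Answer: tiu

Derivation:
Hunk 1: at line 2 remove [iqpb] add [pbsn,auxez] -> 8 lines: xyd wey pbsn auxez rfg grz ubvrx tiu
Hunk 2: at line 3 remove [rfg,grz] add [bhwf,ptbdn] -> 8 lines: xyd wey pbsn auxez bhwf ptbdn ubvrx tiu
Hunk 3: at line 2 remove [pbsn,auxez] add [dnc,kepb,ytrf] -> 9 lines: xyd wey dnc kepb ytrf bhwf ptbdn ubvrx tiu
Hunk 4: at line 3 remove [ytrf,bhwf,ptbdn] add [imcb,smt] -> 8 lines: xyd wey dnc kepb imcb smt ubvrx tiu
Hunk 5: at line 1 remove [wey,dnc] add [bwws,ekb,arqv] -> 9 lines: xyd bwws ekb arqv kepb imcb smt ubvrx tiu
Hunk 6: at line 4 remove [kepb] add [xjse] -> 9 lines: xyd bwws ekb arqv xjse imcb smt ubvrx tiu
Hunk 7: at line 2 remove [ekb,arqv,xjse] add [vgo,melnh,shfq] -> 9 lines: xyd bwws vgo melnh shfq imcb smt ubvrx tiu
Final line 9: tiu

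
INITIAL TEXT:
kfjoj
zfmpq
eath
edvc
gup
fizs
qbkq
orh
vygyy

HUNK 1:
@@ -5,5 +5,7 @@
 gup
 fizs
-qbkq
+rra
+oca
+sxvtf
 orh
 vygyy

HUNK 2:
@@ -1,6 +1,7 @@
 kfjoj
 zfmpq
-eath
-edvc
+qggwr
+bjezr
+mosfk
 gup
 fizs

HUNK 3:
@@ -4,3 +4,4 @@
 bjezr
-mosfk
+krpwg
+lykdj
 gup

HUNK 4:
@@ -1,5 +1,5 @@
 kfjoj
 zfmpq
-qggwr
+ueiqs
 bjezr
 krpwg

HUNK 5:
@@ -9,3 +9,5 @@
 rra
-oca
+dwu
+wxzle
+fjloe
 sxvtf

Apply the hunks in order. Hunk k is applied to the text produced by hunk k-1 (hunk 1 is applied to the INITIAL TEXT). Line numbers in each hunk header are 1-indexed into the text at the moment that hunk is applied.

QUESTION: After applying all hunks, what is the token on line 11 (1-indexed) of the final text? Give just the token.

Answer: wxzle

Derivation:
Hunk 1: at line 5 remove [qbkq] add [rra,oca,sxvtf] -> 11 lines: kfjoj zfmpq eath edvc gup fizs rra oca sxvtf orh vygyy
Hunk 2: at line 1 remove [eath,edvc] add [qggwr,bjezr,mosfk] -> 12 lines: kfjoj zfmpq qggwr bjezr mosfk gup fizs rra oca sxvtf orh vygyy
Hunk 3: at line 4 remove [mosfk] add [krpwg,lykdj] -> 13 lines: kfjoj zfmpq qggwr bjezr krpwg lykdj gup fizs rra oca sxvtf orh vygyy
Hunk 4: at line 1 remove [qggwr] add [ueiqs] -> 13 lines: kfjoj zfmpq ueiqs bjezr krpwg lykdj gup fizs rra oca sxvtf orh vygyy
Hunk 5: at line 9 remove [oca] add [dwu,wxzle,fjloe] -> 15 lines: kfjoj zfmpq ueiqs bjezr krpwg lykdj gup fizs rra dwu wxzle fjloe sxvtf orh vygyy
Final line 11: wxzle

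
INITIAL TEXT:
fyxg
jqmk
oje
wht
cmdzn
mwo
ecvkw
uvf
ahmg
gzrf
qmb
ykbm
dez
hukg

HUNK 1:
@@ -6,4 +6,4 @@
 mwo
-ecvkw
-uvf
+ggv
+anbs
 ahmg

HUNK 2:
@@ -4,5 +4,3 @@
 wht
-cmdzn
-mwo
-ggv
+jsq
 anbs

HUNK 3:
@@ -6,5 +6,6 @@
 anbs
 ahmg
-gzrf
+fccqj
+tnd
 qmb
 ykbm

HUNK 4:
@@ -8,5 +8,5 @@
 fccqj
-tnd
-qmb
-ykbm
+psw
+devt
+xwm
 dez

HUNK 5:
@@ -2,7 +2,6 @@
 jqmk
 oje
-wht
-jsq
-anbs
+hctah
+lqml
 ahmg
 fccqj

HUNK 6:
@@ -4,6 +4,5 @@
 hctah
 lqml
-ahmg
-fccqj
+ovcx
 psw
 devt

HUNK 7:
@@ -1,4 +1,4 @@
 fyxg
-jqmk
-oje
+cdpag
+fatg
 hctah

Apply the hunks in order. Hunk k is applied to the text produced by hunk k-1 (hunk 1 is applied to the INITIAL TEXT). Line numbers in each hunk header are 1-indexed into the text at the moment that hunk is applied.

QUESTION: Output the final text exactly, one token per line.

Answer: fyxg
cdpag
fatg
hctah
lqml
ovcx
psw
devt
xwm
dez
hukg

Derivation:
Hunk 1: at line 6 remove [ecvkw,uvf] add [ggv,anbs] -> 14 lines: fyxg jqmk oje wht cmdzn mwo ggv anbs ahmg gzrf qmb ykbm dez hukg
Hunk 2: at line 4 remove [cmdzn,mwo,ggv] add [jsq] -> 12 lines: fyxg jqmk oje wht jsq anbs ahmg gzrf qmb ykbm dez hukg
Hunk 3: at line 6 remove [gzrf] add [fccqj,tnd] -> 13 lines: fyxg jqmk oje wht jsq anbs ahmg fccqj tnd qmb ykbm dez hukg
Hunk 4: at line 8 remove [tnd,qmb,ykbm] add [psw,devt,xwm] -> 13 lines: fyxg jqmk oje wht jsq anbs ahmg fccqj psw devt xwm dez hukg
Hunk 5: at line 2 remove [wht,jsq,anbs] add [hctah,lqml] -> 12 lines: fyxg jqmk oje hctah lqml ahmg fccqj psw devt xwm dez hukg
Hunk 6: at line 4 remove [ahmg,fccqj] add [ovcx] -> 11 lines: fyxg jqmk oje hctah lqml ovcx psw devt xwm dez hukg
Hunk 7: at line 1 remove [jqmk,oje] add [cdpag,fatg] -> 11 lines: fyxg cdpag fatg hctah lqml ovcx psw devt xwm dez hukg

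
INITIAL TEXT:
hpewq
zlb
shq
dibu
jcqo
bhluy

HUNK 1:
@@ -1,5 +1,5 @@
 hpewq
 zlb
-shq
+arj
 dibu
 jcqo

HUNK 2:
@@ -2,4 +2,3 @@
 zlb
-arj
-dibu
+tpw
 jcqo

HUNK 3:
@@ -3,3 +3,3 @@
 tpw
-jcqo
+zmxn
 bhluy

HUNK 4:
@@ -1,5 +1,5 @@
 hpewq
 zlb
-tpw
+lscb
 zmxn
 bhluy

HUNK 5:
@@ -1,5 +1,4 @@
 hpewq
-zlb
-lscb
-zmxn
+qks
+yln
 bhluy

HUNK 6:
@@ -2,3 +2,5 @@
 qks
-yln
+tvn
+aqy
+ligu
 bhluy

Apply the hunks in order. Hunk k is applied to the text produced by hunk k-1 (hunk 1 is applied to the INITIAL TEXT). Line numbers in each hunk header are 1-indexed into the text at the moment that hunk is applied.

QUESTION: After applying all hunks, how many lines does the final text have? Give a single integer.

Answer: 6

Derivation:
Hunk 1: at line 1 remove [shq] add [arj] -> 6 lines: hpewq zlb arj dibu jcqo bhluy
Hunk 2: at line 2 remove [arj,dibu] add [tpw] -> 5 lines: hpewq zlb tpw jcqo bhluy
Hunk 3: at line 3 remove [jcqo] add [zmxn] -> 5 lines: hpewq zlb tpw zmxn bhluy
Hunk 4: at line 1 remove [tpw] add [lscb] -> 5 lines: hpewq zlb lscb zmxn bhluy
Hunk 5: at line 1 remove [zlb,lscb,zmxn] add [qks,yln] -> 4 lines: hpewq qks yln bhluy
Hunk 6: at line 2 remove [yln] add [tvn,aqy,ligu] -> 6 lines: hpewq qks tvn aqy ligu bhluy
Final line count: 6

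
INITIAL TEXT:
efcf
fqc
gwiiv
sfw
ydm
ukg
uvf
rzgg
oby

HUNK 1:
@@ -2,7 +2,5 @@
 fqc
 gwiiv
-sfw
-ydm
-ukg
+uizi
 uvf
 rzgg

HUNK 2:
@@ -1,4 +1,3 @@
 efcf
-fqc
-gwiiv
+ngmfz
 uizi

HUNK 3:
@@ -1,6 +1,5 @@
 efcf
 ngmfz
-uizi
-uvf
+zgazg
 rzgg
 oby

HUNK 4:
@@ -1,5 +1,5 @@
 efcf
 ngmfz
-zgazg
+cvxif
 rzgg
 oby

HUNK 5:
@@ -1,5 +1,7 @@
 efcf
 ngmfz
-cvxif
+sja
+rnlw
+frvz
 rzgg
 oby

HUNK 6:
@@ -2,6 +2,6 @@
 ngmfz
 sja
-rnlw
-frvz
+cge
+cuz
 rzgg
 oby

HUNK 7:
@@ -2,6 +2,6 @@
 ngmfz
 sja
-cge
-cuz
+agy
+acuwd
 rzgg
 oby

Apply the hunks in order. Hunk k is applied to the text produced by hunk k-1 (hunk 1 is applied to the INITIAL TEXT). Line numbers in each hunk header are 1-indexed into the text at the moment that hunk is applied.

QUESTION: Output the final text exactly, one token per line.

Hunk 1: at line 2 remove [sfw,ydm,ukg] add [uizi] -> 7 lines: efcf fqc gwiiv uizi uvf rzgg oby
Hunk 2: at line 1 remove [fqc,gwiiv] add [ngmfz] -> 6 lines: efcf ngmfz uizi uvf rzgg oby
Hunk 3: at line 1 remove [uizi,uvf] add [zgazg] -> 5 lines: efcf ngmfz zgazg rzgg oby
Hunk 4: at line 1 remove [zgazg] add [cvxif] -> 5 lines: efcf ngmfz cvxif rzgg oby
Hunk 5: at line 1 remove [cvxif] add [sja,rnlw,frvz] -> 7 lines: efcf ngmfz sja rnlw frvz rzgg oby
Hunk 6: at line 2 remove [rnlw,frvz] add [cge,cuz] -> 7 lines: efcf ngmfz sja cge cuz rzgg oby
Hunk 7: at line 2 remove [cge,cuz] add [agy,acuwd] -> 7 lines: efcf ngmfz sja agy acuwd rzgg oby

Answer: efcf
ngmfz
sja
agy
acuwd
rzgg
oby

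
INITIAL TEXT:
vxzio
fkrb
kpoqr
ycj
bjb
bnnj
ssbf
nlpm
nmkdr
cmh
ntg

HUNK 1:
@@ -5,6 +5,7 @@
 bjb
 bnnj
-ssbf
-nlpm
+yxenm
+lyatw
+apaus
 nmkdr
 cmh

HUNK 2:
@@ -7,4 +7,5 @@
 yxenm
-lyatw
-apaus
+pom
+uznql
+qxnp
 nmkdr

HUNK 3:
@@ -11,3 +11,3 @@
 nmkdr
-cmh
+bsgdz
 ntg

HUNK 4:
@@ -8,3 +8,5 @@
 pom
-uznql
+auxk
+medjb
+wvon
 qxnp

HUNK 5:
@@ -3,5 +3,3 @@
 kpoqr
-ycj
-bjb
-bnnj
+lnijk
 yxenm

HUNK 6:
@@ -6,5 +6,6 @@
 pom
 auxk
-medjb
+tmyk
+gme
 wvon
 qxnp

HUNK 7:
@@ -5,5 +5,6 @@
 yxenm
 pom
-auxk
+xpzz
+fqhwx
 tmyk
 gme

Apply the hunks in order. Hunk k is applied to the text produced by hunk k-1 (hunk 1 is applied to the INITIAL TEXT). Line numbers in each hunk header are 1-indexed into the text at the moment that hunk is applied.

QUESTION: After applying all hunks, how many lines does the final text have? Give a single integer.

Answer: 15

Derivation:
Hunk 1: at line 5 remove [ssbf,nlpm] add [yxenm,lyatw,apaus] -> 12 lines: vxzio fkrb kpoqr ycj bjb bnnj yxenm lyatw apaus nmkdr cmh ntg
Hunk 2: at line 7 remove [lyatw,apaus] add [pom,uznql,qxnp] -> 13 lines: vxzio fkrb kpoqr ycj bjb bnnj yxenm pom uznql qxnp nmkdr cmh ntg
Hunk 3: at line 11 remove [cmh] add [bsgdz] -> 13 lines: vxzio fkrb kpoqr ycj bjb bnnj yxenm pom uznql qxnp nmkdr bsgdz ntg
Hunk 4: at line 8 remove [uznql] add [auxk,medjb,wvon] -> 15 lines: vxzio fkrb kpoqr ycj bjb bnnj yxenm pom auxk medjb wvon qxnp nmkdr bsgdz ntg
Hunk 5: at line 3 remove [ycj,bjb,bnnj] add [lnijk] -> 13 lines: vxzio fkrb kpoqr lnijk yxenm pom auxk medjb wvon qxnp nmkdr bsgdz ntg
Hunk 6: at line 6 remove [medjb] add [tmyk,gme] -> 14 lines: vxzio fkrb kpoqr lnijk yxenm pom auxk tmyk gme wvon qxnp nmkdr bsgdz ntg
Hunk 7: at line 5 remove [auxk] add [xpzz,fqhwx] -> 15 lines: vxzio fkrb kpoqr lnijk yxenm pom xpzz fqhwx tmyk gme wvon qxnp nmkdr bsgdz ntg
Final line count: 15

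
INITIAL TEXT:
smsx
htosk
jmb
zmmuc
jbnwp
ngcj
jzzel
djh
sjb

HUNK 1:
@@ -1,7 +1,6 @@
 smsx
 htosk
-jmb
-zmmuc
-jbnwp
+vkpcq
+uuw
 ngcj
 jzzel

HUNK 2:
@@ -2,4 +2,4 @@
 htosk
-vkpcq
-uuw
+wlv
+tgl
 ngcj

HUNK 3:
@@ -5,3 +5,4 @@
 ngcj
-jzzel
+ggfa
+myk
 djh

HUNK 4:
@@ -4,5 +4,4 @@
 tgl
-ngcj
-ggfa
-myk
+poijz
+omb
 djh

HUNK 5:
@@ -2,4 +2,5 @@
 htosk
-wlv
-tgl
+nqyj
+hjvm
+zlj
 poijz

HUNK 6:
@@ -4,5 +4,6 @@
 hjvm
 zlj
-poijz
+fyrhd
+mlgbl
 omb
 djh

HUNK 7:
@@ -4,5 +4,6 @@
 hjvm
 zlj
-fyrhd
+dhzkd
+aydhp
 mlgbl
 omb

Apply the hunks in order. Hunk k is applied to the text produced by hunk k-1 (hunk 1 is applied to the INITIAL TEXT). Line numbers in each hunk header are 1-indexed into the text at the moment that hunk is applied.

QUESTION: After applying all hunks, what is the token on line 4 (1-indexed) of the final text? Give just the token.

Hunk 1: at line 1 remove [jmb,zmmuc,jbnwp] add [vkpcq,uuw] -> 8 lines: smsx htosk vkpcq uuw ngcj jzzel djh sjb
Hunk 2: at line 2 remove [vkpcq,uuw] add [wlv,tgl] -> 8 lines: smsx htosk wlv tgl ngcj jzzel djh sjb
Hunk 3: at line 5 remove [jzzel] add [ggfa,myk] -> 9 lines: smsx htosk wlv tgl ngcj ggfa myk djh sjb
Hunk 4: at line 4 remove [ngcj,ggfa,myk] add [poijz,omb] -> 8 lines: smsx htosk wlv tgl poijz omb djh sjb
Hunk 5: at line 2 remove [wlv,tgl] add [nqyj,hjvm,zlj] -> 9 lines: smsx htosk nqyj hjvm zlj poijz omb djh sjb
Hunk 6: at line 4 remove [poijz] add [fyrhd,mlgbl] -> 10 lines: smsx htosk nqyj hjvm zlj fyrhd mlgbl omb djh sjb
Hunk 7: at line 4 remove [fyrhd] add [dhzkd,aydhp] -> 11 lines: smsx htosk nqyj hjvm zlj dhzkd aydhp mlgbl omb djh sjb
Final line 4: hjvm

Answer: hjvm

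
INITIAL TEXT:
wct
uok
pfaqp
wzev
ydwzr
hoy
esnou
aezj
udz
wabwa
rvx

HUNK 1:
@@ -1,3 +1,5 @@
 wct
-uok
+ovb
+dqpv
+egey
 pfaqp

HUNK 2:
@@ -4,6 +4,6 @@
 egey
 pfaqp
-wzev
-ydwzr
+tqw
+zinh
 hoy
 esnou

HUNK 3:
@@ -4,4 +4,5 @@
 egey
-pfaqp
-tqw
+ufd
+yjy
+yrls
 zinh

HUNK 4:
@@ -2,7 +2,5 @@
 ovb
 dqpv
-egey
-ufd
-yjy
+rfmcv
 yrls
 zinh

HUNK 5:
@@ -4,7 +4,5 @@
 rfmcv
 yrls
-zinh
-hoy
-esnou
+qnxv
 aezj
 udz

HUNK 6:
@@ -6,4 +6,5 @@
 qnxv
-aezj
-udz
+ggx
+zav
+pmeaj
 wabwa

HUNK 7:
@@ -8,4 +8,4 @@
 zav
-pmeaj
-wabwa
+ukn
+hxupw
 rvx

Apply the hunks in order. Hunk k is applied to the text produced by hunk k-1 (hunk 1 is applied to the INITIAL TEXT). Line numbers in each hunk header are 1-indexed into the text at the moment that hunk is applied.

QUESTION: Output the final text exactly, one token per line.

Answer: wct
ovb
dqpv
rfmcv
yrls
qnxv
ggx
zav
ukn
hxupw
rvx

Derivation:
Hunk 1: at line 1 remove [uok] add [ovb,dqpv,egey] -> 13 lines: wct ovb dqpv egey pfaqp wzev ydwzr hoy esnou aezj udz wabwa rvx
Hunk 2: at line 4 remove [wzev,ydwzr] add [tqw,zinh] -> 13 lines: wct ovb dqpv egey pfaqp tqw zinh hoy esnou aezj udz wabwa rvx
Hunk 3: at line 4 remove [pfaqp,tqw] add [ufd,yjy,yrls] -> 14 lines: wct ovb dqpv egey ufd yjy yrls zinh hoy esnou aezj udz wabwa rvx
Hunk 4: at line 2 remove [egey,ufd,yjy] add [rfmcv] -> 12 lines: wct ovb dqpv rfmcv yrls zinh hoy esnou aezj udz wabwa rvx
Hunk 5: at line 4 remove [zinh,hoy,esnou] add [qnxv] -> 10 lines: wct ovb dqpv rfmcv yrls qnxv aezj udz wabwa rvx
Hunk 6: at line 6 remove [aezj,udz] add [ggx,zav,pmeaj] -> 11 lines: wct ovb dqpv rfmcv yrls qnxv ggx zav pmeaj wabwa rvx
Hunk 7: at line 8 remove [pmeaj,wabwa] add [ukn,hxupw] -> 11 lines: wct ovb dqpv rfmcv yrls qnxv ggx zav ukn hxupw rvx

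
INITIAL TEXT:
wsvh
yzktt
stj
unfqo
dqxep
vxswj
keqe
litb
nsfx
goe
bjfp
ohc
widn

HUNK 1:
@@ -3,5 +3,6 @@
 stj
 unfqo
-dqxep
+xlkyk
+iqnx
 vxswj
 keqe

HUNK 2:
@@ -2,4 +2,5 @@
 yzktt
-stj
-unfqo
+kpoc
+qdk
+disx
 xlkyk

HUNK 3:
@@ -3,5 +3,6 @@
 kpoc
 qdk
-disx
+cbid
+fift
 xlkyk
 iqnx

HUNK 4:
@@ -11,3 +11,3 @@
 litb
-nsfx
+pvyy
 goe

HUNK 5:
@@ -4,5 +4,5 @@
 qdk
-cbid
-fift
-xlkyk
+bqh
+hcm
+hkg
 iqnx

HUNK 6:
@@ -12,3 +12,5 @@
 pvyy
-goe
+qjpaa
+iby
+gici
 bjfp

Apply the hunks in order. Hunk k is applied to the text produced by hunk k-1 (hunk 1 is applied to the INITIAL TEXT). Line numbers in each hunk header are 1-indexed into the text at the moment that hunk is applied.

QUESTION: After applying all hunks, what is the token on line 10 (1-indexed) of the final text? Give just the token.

Hunk 1: at line 3 remove [dqxep] add [xlkyk,iqnx] -> 14 lines: wsvh yzktt stj unfqo xlkyk iqnx vxswj keqe litb nsfx goe bjfp ohc widn
Hunk 2: at line 2 remove [stj,unfqo] add [kpoc,qdk,disx] -> 15 lines: wsvh yzktt kpoc qdk disx xlkyk iqnx vxswj keqe litb nsfx goe bjfp ohc widn
Hunk 3: at line 3 remove [disx] add [cbid,fift] -> 16 lines: wsvh yzktt kpoc qdk cbid fift xlkyk iqnx vxswj keqe litb nsfx goe bjfp ohc widn
Hunk 4: at line 11 remove [nsfx] add [pvyy] -> 16 lines: wsvh yzktt kpoc qdk cbid fift xlkyk iqnx vxswj keqe litb pvyy goe bjfp ohc widn
Hunk 5: at line 4 remove [cbid,fift,xlkyk] add [bqh,hcm,hkg] -> 16 lines: wsvh yzktt kpoc qdk bqh hcm hkg iqnx vxswj keqe litb pvyy goe bjfp ohc widn
Hunk 6: at line 12 remove [goe] add [qjpaa,iby,gici] -> 18 lines: wsvh yzktt kpoc qdk bqh hcm hkg iqnx vxswj keqe litb pvyy qjpaa iby gici bjfp ohc widn
Final line 10: keqe

Answer: keqe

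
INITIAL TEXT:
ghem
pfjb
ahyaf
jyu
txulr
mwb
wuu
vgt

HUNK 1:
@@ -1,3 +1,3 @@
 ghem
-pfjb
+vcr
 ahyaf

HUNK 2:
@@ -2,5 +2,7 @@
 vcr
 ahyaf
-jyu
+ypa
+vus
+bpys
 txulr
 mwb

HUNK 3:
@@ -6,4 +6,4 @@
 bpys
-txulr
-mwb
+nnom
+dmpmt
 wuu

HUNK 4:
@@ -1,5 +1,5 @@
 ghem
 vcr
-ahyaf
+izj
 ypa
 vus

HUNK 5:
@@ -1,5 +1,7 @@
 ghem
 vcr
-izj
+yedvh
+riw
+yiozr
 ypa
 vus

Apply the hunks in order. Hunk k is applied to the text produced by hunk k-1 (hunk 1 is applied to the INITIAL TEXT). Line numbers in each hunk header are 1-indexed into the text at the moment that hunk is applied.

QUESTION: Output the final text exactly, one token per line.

Answer: ghem
vcr
yedvh
riw
yiozr
ypa
vus
bpys
nnom
dmpmt
wuu
vgt

Derivation:
Hunk 1: at line 1 remove [pfjb] add [vcr] -> 8 lines: ghem vcr ahyaf jyu txulr mwb wuu vgt
Hunk 2: at line 2 remove [jyu] add [ypa,vus,bpys] -> 10 lines: ghem vcr ahyaf ypa vus bpys txulr mwb wuu vgt
Hunk 3: at line 6 remove [txulr,mwb] add [nnom,dmpmt] -> 10 lines: ghem vcr ahyaf ypa vus bpys nnom dmpmt wuu vgt
Hunk 4: at line 1 remove [ahyaf] add [izj] -> 10 lines: ghem vcr izj ypa vus bpys nnom dmpmt wuu vgt
Hunk 5: at line 1 remove [izj] add [yedvh,riw,yiozr] -> 12 lines: ghem vcr yedvh riw yiozr ypa vus bpys nnom dmpmt wuu vgt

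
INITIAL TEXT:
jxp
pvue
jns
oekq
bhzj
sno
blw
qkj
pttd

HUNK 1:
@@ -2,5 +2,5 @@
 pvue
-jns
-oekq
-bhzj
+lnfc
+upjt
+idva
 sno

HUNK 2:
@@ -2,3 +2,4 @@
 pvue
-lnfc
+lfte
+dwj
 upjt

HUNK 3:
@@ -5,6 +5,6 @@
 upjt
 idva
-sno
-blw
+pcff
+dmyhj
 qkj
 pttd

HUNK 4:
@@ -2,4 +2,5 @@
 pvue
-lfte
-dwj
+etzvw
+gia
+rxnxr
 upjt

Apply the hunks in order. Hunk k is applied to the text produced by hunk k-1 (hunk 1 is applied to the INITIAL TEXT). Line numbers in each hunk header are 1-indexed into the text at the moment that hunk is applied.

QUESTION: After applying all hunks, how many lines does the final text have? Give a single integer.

Hunk 1: at line 2 remove [jns,oekq,bhzj] add [lnfc,upjt,idva] -> 9 lines: jxp pvue lnfc upjt idva sno blw qkj pttd
Hunk 2: at line 2 remove [lnfc] add [lfte,dwj] -> 10 lines: jxp pvue lfte dwj upjt idva sno blw qkj pttd
Hunk 3: at line 5 remove [sno,blw] add [pcff,dmyhj] -> 10 lines: jxp pvue lfte dwj upjt idva pcff dmyhj qkj pttd
Hunk 4: at line 2 remove [lfte,dwj] add [etzvw,gia,rxnxr] -> 11 lines: jxp pvue etzvw gia rxnxr upjt idva pcff dmyhj qkj pttd
Final line count: 11

Answer: 11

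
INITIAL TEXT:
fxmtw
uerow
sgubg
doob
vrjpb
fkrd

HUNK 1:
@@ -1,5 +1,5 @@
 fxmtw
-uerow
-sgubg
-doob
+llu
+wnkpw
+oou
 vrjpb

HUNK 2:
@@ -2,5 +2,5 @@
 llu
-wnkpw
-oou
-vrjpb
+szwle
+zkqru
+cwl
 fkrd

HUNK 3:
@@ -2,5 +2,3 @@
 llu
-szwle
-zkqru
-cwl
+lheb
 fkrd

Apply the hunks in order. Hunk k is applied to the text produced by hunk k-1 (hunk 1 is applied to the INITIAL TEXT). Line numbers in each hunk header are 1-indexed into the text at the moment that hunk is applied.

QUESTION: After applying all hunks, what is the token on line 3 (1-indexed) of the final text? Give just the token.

Answer: lheb

Derivation:
Hunk 1: at line 1 remove [uerow,sgubg,doob] add [llu,wnkpw,oou] -> 6 lines: fxmtw llu wnkpw oou vrjpb fkrd
Hunk 2: at line 2 remove [wnkpw,oou,vrjpb] add [szwle,zkqru,cwl] -> 6 lines: fxmtw llu szwle zkqru cwl fkrd
Hunk 3: at line 2 remove [szwle,zkqru,cwl] add [lheb] -> 4 lines: fxmtw llu lheb fkrd
Final line 3: lheb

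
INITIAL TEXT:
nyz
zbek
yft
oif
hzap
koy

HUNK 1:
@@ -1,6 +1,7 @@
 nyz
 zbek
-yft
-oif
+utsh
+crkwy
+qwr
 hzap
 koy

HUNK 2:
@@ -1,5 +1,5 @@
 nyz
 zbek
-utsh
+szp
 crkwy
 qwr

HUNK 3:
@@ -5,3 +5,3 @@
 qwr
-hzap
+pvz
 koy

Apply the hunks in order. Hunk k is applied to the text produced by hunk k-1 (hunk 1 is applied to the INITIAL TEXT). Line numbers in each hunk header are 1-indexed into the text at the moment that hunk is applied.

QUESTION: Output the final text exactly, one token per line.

Hunk 1: at line 1 remove [yft,oif] add [utsh,crkwy,qwr] -> 7 lines: nyz zbek utsh crkwy qwr hzap koy
Hunk 2: at line 1 remove [utsh] add [szp] -> 7 lines: nyz zbek szp crkwy qwr hzap koy
Hunk 3: at line 5 remove [hzap] add [pvz] -> 7 lines: nyz zbek szp crkwy qwr pvz koy

Answer: nyz
zbek
szp
crkwy
qwr
pvz
koy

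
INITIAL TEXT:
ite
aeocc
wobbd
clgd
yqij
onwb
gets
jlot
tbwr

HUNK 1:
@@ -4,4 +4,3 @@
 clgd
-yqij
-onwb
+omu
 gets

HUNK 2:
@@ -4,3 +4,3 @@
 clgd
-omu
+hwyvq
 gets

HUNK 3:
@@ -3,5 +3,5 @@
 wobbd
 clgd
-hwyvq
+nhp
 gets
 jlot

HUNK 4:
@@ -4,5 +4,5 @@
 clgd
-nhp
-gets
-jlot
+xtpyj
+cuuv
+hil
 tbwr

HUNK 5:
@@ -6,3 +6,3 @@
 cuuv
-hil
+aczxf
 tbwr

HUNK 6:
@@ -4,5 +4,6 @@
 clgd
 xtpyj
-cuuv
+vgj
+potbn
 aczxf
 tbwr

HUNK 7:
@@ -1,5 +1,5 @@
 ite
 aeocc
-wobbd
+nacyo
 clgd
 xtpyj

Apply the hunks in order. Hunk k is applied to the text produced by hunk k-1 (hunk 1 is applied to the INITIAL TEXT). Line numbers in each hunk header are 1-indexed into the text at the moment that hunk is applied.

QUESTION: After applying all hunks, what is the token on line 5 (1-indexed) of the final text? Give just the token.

Hunk 1: at line 4 remove [yqij,onwb] add [omu] -> 8 lines: ite aeocc wobbd clgd omu gets jlot tbwr
Hunk 2: at line 4 remove [omu] add [hwyvq] -> 8 lines: ite aeocc wobbd clgd hwyvq gets jlot tbwr
Hunk 3: at line 3 remove [hwyvq] add [nhp] -> 8 lines: ite aeocc wobbd clgd nhp gets jlot tbwr
Hunk 4: at line 4 remove [nhp,gets,jlot] add [xtpyj,cuuv,hil] -> 8 lines: ite aeocc wobbd clgd xtpyj cuuv hil tbwr
Hunk 5: at line 6 remove [hil] add [aczxf] -> 8 lines: ite aeocc wobbd clgd xtpyj cuuv aczxf tbwr
Hunk 6: at line 4 remove [cuuv] add [vgj,potbn] -> 9 lines: ite aeocc wobbd clgd xtpyj vgj potbn aczxf tbwr
Hunk 7: at line 1 remove [wobbd] add [nacyo] -> 9 lines: ite aeocc nacyo clgd xtpyj vgj potbn aczxf tbwr
Final line 5: xtpyj

Answer: xtpyj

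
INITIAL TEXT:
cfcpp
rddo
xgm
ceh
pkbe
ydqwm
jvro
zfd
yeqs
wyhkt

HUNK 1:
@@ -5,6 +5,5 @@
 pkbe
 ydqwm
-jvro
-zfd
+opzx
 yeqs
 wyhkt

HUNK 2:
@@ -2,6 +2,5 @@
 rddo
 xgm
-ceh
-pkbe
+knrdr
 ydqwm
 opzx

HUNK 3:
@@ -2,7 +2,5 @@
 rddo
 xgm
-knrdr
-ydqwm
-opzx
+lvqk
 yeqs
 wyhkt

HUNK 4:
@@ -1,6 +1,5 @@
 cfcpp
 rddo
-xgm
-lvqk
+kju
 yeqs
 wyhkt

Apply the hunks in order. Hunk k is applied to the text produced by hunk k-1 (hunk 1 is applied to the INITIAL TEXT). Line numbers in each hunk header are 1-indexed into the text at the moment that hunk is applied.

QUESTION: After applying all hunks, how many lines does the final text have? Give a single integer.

Answer: 5

Derivation:
Hunk 1: at line 5 remove [jvro,zfd] add [opzx] -> 9 lines: cfcpp rddo xgm ceh pkbe ydqwm opzx yeqs wyhkt
Hunk 2: at line 2 remove [ceh,pkbe] add [knrdr] -> 8 lines: cfcpp rddo xgm knrdr ydqwm opzx yeqs wyhkt
Hunk 3: at line 2 remove [knrdr,ydqwm,opzx] add [lvqk] -> 6 lines: cfcpp rddo xgm lvqk yeqs wyhkt
Hunk 4: at line 1 remove [xgm,lvqk] add [kju] -> 5 lines: cfcpp rddo kju yeqs wyhkt
Final line count: 5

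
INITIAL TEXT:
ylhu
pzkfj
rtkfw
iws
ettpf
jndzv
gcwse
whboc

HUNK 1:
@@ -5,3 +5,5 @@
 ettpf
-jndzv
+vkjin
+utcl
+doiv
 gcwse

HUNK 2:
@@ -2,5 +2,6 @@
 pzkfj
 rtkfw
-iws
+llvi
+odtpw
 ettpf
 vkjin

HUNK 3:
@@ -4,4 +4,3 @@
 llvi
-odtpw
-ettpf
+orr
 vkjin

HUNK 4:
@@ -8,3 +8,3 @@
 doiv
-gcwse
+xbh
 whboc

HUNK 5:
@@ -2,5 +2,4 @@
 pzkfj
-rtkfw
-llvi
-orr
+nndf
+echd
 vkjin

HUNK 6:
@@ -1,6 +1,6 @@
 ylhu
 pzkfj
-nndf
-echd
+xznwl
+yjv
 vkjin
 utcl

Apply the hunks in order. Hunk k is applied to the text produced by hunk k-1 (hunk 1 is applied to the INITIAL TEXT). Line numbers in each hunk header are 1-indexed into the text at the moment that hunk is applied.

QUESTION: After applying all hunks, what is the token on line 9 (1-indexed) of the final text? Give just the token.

Hunk 1: at line 5 remove [jndzv] add [vkjin,utcl,doiv] -> 10 lines: ylhu pzkfj rtkfw iws ettpf vkjin utcl doiv gcwse whboc
Hunk 2: at line 2 remove [iws] add [llvi,odtpw] -> 11 lines: ylhu pzkfj rtkfw llvi odtpw ettpf vkjin utcl doiv gcwse whboc
Hunk 3: at line 4 remove [odtpw,ettpf] add [orr] -> 10 lines: ylhu pzkfj rtkfw llvi orr vkjin utcl doiv gcwse whboc
Hunk 4: at line 8 remove [gcwse] add [xbh] -> 10 lines: ylhu pzkfj rtkfw llvi orr vkjin utcl doiv xbh whboc
Hunk 5: at line 2 remove [rtkfw,llvi,orr] add [nndf,echd] -> 9 lines: ylhu pzkfj nndf echd vkjin utcl doiv xbh whboc
Hunk 6: at line 1 remove [nndf,echd] add [xznwl,yjv] -> 9 lines: ylhu pzkfj xznwl yjv vkjin utcl doiv xbh whboc
Final line 9: whboc

Answer: whboc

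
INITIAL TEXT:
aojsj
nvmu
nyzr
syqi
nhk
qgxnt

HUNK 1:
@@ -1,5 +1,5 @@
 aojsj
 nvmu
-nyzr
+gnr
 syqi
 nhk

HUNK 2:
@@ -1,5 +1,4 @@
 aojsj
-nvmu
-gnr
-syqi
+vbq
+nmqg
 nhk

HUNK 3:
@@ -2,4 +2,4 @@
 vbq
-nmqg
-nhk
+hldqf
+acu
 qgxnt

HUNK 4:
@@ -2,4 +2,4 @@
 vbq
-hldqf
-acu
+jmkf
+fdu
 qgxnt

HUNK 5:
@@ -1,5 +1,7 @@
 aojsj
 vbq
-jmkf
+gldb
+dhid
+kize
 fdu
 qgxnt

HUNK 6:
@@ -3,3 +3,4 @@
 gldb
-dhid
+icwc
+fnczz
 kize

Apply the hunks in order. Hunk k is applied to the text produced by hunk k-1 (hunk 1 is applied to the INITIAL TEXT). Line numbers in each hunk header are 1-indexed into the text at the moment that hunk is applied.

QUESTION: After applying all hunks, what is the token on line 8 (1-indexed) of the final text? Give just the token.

Hunk 1: at line 1 remove [nyzr] add [gnr] -> 6 lines: aojsj nvmu gnr syqi nhk qgxnt
Hunk 2: at line 1 remove [nvmu,gnr,syqi] add [vbq,nmqg] -> 5 lines: aojsj vbq nmqg nhk qgxnt
Hunk 3: at line 2 remove [nmqg,nhk] add [hldqf,acu] -> 5 lines: aojsj vbq hldqf acu qgxnt
Hunk 4: at line 2 remove [hldqf,acu] add [jmkf,fdu] -> 5 lines: aojsj vbq jmkf fdu qgxnt
Hunk 5: at line 1 remove [jmkf] add [gldb,dhid,kize] -> 7 lines: aojsj vbq gldb dhid kize fdu qgxnt
Hunk 6: at line 3 remove [dhid] add [icwc,fnczz] -> 8 lines: aojsj vbq gldb icwc fnczz kize fdu qgxnt
Final line 8: qgxnt

Answer: qgxnt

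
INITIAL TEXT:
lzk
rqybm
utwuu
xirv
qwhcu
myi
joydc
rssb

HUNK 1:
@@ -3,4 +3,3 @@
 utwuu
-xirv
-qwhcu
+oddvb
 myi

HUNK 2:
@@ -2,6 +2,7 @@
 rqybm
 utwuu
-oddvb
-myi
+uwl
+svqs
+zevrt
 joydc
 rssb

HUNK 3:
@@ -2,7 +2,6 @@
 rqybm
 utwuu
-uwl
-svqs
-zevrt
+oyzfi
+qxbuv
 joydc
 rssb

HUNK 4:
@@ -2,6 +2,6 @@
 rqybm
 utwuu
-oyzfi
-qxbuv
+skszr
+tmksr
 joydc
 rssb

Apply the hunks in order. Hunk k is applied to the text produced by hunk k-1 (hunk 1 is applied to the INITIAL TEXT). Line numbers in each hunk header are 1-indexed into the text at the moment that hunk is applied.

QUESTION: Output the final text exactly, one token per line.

Answer: lzk
rqybm
utwuu
skszr
tmksr
joydc
rssb

Derivation:
Hunk 1: at line 3 remove [xirv,qwhcu] add [oddvb] -> 7 lines: lzk rqybm utwuu oddvb myi joydc rssb
Hunk 2: at line 2 remove [oddvb,myi] add [uwl,svqs,zevrt] -> 8 lines: lzk rqybm utwuu uwl svqs zevrt joydc rssb
Hunk 3: at line 2 remove [uwl,svqs,zevrt] add [oyzfi,qxbuv] -> 7 lines: lzk rqybm utwuu oyzfi qxbuv joydc rssb
Hunk 4: at line 2 remove [oyzfi,qxbuv] add [skszr,tmksr] -> 7 lines: lzk rqybm utwuu skszr tmksr joydc rssb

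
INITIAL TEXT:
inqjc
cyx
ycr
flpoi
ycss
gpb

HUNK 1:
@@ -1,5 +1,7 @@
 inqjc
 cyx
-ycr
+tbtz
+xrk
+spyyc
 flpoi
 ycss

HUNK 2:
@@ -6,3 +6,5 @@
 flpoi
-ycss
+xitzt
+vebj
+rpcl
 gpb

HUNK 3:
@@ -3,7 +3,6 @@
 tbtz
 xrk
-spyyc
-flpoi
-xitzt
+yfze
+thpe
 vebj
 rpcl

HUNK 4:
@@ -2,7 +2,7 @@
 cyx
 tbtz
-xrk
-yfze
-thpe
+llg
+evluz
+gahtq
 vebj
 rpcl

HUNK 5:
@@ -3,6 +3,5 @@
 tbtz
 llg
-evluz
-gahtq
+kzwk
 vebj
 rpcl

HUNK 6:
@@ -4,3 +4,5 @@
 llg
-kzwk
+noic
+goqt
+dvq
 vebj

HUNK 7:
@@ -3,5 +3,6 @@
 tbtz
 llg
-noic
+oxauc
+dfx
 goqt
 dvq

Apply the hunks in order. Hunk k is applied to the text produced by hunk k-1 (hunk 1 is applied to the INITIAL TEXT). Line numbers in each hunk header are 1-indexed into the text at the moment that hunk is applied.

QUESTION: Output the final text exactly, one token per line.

Hunk 1: at line 1 remove [ycr] add [tbtz,xrk,spyyc] -> 8 lines: inqjc cyx tbtz xrk spyyc flpoi ycss gpb
Hunk 2: at line 6 remove [ycss] add [xitzt,vebj,rpcl] -> 10 lines: inqjc cyx tbtz xrk spyyc flpoi xitzt vebj rpcl gpb
Hunk 3: at line 3 remove [spyyc,flpoi,xitzt] add [yfze,thpe] -> 9 lines: inqjc cyx tbtz xrk yfze thpe vebj rpcl gpb
Hunk 4: at line 2 remove [xrk,yfze,thpe] add [llg,evluz,gahtq] -> 9 lines: inqjc cyx tbtz llg evluz gahtq vebj rpcl gpb
Hunk 5: at line 3 remove [evluz,gahtq] add [kzwk] -> 8 lines: inqjc cyx tbtz llg kzwk vebj rpcl gpb
Hunk 6: at line 4 remove [kzwk] add [noic,goqt,dvq] -> 10 lines: inqjc cyx tbtz llg noic goqt dvq vebj rpcl gpb
Hunk 7: at line 3 remove [noic] add [oxauc,dfx] -> 11 lines: inqjc cyx tbtz llg oxauc dfx goqt dvq vebj rpcl gpb

Answer: inqjc
cyx
tbtz
llg
oxauc
dfx
goqt
dvq
vebj
rpcl
gpb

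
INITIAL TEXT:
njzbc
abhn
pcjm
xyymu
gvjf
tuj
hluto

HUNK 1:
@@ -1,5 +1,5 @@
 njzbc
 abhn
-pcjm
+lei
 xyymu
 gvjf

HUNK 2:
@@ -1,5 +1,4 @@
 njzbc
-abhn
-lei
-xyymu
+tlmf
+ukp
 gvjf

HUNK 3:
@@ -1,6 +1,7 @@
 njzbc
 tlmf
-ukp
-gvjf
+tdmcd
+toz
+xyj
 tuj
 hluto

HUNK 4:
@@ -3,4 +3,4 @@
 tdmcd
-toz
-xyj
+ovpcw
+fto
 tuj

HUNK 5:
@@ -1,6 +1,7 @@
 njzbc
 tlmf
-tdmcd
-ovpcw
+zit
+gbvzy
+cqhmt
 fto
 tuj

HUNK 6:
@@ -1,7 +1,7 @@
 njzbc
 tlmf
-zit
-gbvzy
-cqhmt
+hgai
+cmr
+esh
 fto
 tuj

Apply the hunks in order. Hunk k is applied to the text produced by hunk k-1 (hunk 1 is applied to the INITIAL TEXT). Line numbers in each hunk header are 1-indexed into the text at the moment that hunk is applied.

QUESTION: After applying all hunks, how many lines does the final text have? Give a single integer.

Answer: 8

Derivation:
Hunk 1: at line 1 remove [pcjm] add [lei] -> 7 lines: njzbc abhn lei xyymu gvjf tuj hluto
Hunk 2: at line 1 remove [abhn,lei,xyymu] add [tlmf,ukp] -> 6 lines: njzbc tlmf ukp gvjf tuj hluto
Hunk 3: at line 1 remove [ukp,gvjf] add [tdmcd,toz,xyj] -> 7 lines: njzbc tlmf tdmcd toz xyj tuj hluto
Hunk 4: at line 3 remove [toz,xyj] add [ovpcw,fto] -> 7 lines: njzbc tlmf tdmcd ovpcw fto tuj hluto
Hunk 5: at line 1 remove [tdmcd,ovpcw] add [zit,gbvzy,cqhmt] -> 8 lines: njzbc tlmf zit gbvzy cqhmt fto tuj hluto
Hunk 6: at line 1 remove [zit,gbvzy,cqhmt] add [hgai,cmr,esh] -> 8 lines: njzbc tlmf hgai cmr esh fto tuj hluto
Final line count: 8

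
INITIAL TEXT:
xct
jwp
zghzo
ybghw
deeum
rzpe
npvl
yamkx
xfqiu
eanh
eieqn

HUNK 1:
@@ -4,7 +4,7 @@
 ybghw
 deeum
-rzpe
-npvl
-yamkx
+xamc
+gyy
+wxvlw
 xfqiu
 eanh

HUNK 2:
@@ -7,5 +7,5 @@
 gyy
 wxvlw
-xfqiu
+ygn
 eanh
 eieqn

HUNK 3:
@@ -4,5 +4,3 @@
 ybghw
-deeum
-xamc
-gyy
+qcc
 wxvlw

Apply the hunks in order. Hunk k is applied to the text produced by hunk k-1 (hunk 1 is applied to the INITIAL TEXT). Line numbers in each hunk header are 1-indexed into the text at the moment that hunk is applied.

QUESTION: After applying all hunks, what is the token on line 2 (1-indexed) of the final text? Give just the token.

Answer: jwp

Derivation:
Hunk 1: at line 4 remove [rzpe,npvl,yamkx] add [xamc,gyy,wxvlw] -> 11 lines: xct jwp zghzo ybghw deeum xamc gyy wxvlw xfqiu eanh eieqn
Hunk 2: at line 7 remove [xfqiu] add [ygn] -> 11 lines: xct jwp zghzo ybghw deeum xamc gyy wxvlw ygn eanh eieqn
Hunk 3: at line 4 remove [deeum,xamc,gyy] add [qcc] -> 9 lines: xct jwp zghzo ybghw qcc wxvlw ygn eanh eieqn
Final line 2: jwp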